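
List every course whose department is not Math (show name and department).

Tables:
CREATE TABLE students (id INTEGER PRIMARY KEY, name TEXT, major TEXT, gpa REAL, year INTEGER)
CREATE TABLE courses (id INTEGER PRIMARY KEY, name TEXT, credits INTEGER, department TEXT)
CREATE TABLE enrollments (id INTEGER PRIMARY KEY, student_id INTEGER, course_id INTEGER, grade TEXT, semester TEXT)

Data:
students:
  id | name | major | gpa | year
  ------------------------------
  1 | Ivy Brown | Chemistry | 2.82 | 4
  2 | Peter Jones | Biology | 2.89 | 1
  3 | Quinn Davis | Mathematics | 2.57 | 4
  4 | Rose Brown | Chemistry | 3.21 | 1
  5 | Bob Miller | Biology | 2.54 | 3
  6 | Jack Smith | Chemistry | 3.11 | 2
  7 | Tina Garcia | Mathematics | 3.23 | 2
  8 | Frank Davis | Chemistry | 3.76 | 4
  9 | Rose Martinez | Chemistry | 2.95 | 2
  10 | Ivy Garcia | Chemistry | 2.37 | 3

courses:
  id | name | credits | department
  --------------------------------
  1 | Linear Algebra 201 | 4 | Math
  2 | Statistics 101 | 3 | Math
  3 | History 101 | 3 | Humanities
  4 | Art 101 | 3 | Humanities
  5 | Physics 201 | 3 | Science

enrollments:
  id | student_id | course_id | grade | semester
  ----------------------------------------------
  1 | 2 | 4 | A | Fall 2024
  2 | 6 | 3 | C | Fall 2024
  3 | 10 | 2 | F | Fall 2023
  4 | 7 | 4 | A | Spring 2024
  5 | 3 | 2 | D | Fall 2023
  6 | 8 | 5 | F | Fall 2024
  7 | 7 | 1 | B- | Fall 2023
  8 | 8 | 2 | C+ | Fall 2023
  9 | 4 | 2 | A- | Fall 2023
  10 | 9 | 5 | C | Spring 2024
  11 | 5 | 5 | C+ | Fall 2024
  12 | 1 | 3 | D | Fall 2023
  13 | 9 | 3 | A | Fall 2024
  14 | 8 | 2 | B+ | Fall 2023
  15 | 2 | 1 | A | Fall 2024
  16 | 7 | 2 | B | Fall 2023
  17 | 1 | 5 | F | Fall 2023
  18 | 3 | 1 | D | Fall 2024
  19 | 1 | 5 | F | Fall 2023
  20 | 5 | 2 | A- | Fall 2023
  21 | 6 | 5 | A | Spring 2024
SELECT name, department FROM courses WHERE department <> 'Math'

Execution result:
name | department
History 101 | Humanities
Art 101 | Humanities
Physics 201 | Science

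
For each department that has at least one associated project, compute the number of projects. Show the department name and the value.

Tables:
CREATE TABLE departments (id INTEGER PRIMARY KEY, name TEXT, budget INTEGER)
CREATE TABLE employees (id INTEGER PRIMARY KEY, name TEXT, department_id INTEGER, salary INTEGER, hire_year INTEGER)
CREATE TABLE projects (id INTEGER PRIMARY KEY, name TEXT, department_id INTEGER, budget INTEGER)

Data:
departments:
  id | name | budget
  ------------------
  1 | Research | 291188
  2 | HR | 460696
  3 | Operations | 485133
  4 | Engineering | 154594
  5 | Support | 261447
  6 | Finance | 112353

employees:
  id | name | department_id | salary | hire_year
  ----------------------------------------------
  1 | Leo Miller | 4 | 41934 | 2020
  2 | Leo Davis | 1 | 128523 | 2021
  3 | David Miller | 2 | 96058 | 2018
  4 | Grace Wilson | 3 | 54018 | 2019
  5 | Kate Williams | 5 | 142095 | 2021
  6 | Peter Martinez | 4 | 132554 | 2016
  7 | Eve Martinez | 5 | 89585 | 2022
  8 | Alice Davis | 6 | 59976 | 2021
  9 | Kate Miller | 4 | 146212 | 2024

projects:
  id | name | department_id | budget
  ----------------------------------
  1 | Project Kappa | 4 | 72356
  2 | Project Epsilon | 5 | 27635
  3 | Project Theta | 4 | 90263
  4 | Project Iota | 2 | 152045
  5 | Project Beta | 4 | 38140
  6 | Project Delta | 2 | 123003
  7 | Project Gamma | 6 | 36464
SELECT p.name, COUNT(*) AS n FROM projects c JOIN departments p ON c.department_id = p.id GROUP BY p.id, p.name

Execution result:
name | n
HR | 2
Engineering | 3
Support | 1
Finance | 1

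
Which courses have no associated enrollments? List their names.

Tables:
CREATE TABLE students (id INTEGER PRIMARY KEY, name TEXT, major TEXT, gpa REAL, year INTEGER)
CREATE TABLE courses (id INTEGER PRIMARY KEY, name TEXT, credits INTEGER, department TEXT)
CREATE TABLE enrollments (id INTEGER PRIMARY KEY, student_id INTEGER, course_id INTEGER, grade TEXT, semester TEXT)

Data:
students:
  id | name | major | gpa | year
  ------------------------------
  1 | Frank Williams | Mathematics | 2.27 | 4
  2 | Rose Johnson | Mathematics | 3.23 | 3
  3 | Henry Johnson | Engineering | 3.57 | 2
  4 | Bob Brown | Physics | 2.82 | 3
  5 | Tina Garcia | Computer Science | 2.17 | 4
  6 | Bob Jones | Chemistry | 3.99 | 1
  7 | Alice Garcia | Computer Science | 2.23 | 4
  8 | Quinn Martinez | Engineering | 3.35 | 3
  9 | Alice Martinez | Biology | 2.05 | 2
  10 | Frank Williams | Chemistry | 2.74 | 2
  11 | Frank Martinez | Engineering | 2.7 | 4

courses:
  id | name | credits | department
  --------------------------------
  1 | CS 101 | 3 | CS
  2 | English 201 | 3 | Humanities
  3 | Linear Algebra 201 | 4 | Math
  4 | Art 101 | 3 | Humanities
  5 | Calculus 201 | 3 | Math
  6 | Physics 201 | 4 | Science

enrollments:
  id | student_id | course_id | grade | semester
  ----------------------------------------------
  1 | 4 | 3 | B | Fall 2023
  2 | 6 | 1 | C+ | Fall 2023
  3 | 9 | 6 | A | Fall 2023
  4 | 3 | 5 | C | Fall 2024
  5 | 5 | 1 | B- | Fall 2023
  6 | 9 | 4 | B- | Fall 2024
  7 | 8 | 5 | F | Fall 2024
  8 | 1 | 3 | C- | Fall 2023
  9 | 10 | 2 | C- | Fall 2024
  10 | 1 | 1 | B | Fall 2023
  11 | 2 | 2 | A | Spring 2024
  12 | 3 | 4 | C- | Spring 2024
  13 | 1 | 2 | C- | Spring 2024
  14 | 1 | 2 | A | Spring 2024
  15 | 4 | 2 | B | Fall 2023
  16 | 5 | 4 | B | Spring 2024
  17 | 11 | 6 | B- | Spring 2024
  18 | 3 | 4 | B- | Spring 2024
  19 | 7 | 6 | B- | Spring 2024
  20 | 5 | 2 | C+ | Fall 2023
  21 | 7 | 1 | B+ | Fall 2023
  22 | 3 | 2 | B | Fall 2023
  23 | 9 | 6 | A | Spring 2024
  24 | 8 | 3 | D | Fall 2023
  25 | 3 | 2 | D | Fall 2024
SELECT p.name FROM courses p LEFT JOIN enrollments c ON c.course_id = p.id WHERE c.id IS NULL

Execution result:
(no rows)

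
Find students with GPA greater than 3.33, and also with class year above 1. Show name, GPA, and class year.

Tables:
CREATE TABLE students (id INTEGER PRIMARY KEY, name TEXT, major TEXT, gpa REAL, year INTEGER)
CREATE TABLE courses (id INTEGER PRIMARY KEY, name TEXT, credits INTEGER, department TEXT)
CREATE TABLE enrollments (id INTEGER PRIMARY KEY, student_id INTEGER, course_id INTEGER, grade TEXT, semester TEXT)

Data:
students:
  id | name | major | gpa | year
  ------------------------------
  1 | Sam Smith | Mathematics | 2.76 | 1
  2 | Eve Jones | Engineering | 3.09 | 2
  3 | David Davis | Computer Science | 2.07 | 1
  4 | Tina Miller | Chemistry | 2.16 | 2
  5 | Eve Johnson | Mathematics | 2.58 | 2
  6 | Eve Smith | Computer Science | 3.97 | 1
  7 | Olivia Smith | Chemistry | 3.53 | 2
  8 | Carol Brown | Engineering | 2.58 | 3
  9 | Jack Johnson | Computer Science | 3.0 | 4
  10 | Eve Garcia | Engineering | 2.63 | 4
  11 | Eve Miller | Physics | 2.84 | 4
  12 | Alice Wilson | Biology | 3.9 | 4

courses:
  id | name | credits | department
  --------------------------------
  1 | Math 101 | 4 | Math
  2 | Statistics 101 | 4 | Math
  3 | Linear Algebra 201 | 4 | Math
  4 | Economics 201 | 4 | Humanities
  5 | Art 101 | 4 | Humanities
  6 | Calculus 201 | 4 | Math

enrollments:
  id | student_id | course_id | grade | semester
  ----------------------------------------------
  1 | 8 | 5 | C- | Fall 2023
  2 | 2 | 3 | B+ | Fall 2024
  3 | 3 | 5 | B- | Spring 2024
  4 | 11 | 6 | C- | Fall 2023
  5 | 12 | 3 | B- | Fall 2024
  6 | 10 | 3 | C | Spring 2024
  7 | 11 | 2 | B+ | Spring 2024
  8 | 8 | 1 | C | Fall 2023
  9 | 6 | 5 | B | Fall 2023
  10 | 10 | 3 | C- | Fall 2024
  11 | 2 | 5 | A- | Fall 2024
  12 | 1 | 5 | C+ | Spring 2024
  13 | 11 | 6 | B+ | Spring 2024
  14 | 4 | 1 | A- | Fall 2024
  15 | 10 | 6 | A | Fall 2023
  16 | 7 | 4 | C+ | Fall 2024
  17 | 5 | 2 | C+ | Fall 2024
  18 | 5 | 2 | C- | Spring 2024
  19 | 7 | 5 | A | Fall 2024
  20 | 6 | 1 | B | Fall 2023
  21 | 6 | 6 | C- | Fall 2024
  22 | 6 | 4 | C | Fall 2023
SELECT name, gpa, year FROM students WHERE gpa > 3.33 AND year > 1

Execution result:
name | gpa | year
Olivia Smith | 3.53 | 2
Alice Wilson | 3.90 | 4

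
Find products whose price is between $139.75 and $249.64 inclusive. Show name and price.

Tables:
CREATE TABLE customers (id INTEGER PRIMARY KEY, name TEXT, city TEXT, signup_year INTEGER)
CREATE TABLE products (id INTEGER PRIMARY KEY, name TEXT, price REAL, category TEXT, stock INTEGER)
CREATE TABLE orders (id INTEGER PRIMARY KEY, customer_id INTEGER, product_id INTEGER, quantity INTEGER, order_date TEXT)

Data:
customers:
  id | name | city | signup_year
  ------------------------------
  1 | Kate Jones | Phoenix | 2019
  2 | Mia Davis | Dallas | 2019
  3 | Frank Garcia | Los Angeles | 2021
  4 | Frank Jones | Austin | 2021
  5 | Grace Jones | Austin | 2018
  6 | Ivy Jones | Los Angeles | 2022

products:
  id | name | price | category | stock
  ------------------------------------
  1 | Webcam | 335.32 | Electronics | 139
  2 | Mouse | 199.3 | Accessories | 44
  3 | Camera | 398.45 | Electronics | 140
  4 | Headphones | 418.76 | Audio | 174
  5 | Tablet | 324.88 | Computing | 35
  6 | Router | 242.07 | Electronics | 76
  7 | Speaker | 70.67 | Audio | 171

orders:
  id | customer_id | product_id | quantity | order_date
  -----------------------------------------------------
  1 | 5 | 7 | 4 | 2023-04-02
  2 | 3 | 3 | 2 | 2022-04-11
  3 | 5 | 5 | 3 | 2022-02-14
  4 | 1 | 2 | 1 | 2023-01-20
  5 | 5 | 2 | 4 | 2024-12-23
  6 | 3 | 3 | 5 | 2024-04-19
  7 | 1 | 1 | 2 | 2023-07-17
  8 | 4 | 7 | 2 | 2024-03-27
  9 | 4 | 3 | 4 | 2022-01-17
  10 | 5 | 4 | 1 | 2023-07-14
SELECT name, price FROM products WHERE price BETWEEN 139.75 AND 249.64

Execution result:
name | price
Mouse | 199.30
Router | 242.07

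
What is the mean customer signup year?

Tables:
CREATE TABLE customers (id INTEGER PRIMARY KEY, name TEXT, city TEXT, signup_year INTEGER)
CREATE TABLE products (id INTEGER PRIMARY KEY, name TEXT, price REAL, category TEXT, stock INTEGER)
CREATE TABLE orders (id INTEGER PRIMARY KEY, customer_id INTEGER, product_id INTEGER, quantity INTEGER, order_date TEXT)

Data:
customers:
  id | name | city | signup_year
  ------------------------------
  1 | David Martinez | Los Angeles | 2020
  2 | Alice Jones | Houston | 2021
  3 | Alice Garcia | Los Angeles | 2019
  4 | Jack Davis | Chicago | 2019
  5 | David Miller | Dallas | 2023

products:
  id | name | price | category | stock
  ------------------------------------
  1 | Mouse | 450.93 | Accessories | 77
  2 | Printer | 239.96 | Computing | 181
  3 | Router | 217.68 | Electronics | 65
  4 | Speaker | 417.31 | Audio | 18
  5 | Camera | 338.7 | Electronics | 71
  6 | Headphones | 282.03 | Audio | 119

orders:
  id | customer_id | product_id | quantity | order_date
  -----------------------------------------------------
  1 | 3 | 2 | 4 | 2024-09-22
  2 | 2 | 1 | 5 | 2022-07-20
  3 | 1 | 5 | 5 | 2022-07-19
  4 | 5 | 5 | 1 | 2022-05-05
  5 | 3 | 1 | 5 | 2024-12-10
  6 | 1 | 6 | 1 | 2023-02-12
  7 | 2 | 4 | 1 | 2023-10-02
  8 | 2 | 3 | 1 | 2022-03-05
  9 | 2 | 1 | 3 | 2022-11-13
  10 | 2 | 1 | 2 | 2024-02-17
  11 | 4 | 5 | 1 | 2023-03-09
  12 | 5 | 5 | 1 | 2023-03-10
SELECT AVG(signup_year) FROM customers

Execution result:
2020.40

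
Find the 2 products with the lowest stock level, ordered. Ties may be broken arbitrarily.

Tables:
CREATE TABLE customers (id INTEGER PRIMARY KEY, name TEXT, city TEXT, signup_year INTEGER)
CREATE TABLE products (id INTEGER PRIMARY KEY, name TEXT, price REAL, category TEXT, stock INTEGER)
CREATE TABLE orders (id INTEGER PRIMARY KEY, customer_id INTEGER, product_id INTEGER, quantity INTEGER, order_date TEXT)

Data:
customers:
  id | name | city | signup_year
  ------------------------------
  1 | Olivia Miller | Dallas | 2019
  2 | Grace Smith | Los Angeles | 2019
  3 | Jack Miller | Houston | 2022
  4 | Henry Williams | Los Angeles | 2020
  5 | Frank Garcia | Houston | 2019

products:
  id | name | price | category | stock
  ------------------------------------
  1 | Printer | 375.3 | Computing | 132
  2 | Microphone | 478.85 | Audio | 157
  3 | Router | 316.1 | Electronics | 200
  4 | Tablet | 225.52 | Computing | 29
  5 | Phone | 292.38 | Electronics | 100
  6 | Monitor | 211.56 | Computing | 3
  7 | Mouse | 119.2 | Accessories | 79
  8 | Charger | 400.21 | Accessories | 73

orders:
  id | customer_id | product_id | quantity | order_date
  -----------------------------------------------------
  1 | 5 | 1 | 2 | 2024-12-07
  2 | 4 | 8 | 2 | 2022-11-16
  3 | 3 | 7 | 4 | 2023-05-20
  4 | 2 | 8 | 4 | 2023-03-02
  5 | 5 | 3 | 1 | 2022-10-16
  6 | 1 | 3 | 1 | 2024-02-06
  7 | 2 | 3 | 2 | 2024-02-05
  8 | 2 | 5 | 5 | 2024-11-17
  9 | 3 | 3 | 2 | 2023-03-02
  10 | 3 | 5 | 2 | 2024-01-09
SELECT name, stock FROM products ORDER BY stock ASC LIMIT 2

Execution result:
name | stock
Monitor | 3
Tablet | 29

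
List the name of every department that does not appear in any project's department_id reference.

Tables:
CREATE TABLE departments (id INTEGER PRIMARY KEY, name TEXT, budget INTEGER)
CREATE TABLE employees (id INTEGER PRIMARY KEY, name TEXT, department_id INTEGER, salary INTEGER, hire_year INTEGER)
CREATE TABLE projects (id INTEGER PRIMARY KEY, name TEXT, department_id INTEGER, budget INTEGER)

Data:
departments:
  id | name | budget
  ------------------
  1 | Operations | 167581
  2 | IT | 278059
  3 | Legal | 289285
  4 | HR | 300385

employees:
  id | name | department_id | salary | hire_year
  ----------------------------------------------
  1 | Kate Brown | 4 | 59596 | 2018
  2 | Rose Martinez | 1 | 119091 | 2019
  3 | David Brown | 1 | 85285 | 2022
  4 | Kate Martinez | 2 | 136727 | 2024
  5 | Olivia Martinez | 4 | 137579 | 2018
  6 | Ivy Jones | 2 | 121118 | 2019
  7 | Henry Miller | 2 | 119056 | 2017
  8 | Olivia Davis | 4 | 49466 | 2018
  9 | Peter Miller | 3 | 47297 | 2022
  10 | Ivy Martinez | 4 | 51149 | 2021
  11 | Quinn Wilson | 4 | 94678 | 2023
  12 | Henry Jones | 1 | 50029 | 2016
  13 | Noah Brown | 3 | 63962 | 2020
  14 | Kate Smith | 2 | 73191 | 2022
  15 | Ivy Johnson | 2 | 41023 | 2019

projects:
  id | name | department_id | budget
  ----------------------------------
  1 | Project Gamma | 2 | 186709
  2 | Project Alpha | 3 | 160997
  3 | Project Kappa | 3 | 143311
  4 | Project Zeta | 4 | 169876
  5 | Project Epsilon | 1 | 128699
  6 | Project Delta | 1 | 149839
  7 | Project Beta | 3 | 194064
SELECT p.name FROM departments p LEFT JOIN projects c ON c.department_id = p.id WHERE c.id IS NULL

Execution result:
(no rows)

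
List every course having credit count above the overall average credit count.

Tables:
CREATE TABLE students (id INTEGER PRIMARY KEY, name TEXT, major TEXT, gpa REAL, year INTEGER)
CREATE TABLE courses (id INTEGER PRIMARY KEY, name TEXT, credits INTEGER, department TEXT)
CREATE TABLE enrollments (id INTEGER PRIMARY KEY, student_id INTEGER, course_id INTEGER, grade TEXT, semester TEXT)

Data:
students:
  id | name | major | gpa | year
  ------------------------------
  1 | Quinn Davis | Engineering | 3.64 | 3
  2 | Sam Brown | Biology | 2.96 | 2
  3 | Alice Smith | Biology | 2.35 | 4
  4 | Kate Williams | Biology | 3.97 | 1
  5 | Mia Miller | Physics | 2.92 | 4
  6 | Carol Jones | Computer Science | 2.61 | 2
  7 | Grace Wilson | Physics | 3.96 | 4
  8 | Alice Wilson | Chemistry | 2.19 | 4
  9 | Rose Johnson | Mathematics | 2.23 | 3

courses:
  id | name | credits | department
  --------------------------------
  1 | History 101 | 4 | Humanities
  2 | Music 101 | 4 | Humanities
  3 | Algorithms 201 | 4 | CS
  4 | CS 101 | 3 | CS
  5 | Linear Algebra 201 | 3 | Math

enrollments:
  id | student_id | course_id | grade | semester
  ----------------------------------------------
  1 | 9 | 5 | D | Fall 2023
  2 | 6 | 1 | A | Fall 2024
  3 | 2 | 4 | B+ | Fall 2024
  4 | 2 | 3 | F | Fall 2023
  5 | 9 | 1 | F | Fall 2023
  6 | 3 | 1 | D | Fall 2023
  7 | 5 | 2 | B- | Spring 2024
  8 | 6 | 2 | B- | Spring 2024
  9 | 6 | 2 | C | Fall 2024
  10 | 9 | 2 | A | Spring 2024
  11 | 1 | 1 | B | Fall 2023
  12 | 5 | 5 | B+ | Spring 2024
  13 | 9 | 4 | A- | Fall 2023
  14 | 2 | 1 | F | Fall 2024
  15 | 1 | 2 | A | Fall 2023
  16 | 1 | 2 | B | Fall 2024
SELECT name, credits FROM courses WHERE credits > (SELECT AVG(credits) FROM courses)

Execution result:
name | credits
History 101 | 4
Music 101 | 4
Algorithms 201 | 4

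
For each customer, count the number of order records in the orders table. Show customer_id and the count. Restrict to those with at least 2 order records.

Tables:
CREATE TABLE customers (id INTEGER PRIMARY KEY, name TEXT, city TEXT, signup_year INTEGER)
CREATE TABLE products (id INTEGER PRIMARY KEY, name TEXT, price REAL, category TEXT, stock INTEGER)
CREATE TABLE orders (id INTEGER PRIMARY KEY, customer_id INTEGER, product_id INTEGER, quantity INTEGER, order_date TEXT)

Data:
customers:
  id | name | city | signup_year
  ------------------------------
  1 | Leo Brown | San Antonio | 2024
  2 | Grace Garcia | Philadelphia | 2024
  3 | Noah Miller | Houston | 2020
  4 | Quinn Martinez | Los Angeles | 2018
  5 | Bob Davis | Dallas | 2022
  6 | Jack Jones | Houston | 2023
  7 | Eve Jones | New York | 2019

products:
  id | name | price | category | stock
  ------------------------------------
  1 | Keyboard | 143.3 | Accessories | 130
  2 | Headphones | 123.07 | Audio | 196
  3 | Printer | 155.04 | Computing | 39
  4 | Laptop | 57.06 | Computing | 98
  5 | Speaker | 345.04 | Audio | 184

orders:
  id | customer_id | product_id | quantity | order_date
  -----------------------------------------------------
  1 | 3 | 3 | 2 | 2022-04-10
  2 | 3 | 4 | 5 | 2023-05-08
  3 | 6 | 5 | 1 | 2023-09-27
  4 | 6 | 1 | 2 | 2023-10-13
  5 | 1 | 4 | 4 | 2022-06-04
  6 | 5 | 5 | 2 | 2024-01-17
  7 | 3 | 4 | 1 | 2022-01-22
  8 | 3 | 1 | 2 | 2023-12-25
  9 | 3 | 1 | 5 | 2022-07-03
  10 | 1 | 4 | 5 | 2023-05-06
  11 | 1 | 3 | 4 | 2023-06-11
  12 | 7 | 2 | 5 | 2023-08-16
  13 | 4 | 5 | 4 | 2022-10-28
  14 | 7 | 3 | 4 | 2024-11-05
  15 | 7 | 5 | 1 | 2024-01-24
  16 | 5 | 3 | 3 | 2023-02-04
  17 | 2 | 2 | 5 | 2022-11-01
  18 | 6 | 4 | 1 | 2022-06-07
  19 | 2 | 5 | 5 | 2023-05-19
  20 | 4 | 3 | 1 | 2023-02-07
SELECT customer_id, COUNT(*) AS order_count FROM orders GROUP BY customer_id HAVING COUNT(*) >= 2

Execution result:
customer_id | order_count
1 | 3
2 | 2
3 | 5
4 | 2
5 | 2
6 | 3
7 | 3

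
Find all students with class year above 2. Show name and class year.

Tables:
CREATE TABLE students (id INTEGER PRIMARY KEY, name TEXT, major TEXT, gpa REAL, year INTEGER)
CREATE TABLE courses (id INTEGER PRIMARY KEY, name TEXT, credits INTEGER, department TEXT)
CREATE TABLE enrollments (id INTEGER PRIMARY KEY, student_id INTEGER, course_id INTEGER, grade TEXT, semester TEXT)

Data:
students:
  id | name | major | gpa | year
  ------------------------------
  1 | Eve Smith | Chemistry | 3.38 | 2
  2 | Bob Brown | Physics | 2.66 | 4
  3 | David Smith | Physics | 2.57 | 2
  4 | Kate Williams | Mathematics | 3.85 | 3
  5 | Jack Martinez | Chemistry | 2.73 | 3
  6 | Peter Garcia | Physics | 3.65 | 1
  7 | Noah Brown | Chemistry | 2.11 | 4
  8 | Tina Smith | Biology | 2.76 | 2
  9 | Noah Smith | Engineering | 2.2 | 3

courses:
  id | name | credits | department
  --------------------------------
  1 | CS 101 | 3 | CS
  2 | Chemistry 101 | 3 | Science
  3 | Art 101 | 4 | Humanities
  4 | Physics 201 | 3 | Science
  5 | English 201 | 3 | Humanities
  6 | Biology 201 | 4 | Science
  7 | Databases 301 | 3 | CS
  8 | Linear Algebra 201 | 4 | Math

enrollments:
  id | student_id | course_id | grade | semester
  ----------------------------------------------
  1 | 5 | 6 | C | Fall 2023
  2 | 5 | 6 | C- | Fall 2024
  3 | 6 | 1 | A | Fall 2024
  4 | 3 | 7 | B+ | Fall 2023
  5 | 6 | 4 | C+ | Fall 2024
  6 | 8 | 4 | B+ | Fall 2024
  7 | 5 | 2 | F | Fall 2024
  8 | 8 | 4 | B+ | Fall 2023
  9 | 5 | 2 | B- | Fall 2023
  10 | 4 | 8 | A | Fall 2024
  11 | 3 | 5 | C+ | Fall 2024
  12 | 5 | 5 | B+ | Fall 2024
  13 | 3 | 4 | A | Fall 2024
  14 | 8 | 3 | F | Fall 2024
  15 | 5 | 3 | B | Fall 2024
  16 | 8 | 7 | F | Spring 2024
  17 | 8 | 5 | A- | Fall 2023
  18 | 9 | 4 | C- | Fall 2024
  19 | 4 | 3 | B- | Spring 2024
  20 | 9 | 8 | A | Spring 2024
SELECT name, year FROM students WHERE year > 2

Execution result:
name | year
Bob Brown | 4
Kate Williams | 3
Jack Martinez | 3
Noah Brown | 4
Noah Smith | 3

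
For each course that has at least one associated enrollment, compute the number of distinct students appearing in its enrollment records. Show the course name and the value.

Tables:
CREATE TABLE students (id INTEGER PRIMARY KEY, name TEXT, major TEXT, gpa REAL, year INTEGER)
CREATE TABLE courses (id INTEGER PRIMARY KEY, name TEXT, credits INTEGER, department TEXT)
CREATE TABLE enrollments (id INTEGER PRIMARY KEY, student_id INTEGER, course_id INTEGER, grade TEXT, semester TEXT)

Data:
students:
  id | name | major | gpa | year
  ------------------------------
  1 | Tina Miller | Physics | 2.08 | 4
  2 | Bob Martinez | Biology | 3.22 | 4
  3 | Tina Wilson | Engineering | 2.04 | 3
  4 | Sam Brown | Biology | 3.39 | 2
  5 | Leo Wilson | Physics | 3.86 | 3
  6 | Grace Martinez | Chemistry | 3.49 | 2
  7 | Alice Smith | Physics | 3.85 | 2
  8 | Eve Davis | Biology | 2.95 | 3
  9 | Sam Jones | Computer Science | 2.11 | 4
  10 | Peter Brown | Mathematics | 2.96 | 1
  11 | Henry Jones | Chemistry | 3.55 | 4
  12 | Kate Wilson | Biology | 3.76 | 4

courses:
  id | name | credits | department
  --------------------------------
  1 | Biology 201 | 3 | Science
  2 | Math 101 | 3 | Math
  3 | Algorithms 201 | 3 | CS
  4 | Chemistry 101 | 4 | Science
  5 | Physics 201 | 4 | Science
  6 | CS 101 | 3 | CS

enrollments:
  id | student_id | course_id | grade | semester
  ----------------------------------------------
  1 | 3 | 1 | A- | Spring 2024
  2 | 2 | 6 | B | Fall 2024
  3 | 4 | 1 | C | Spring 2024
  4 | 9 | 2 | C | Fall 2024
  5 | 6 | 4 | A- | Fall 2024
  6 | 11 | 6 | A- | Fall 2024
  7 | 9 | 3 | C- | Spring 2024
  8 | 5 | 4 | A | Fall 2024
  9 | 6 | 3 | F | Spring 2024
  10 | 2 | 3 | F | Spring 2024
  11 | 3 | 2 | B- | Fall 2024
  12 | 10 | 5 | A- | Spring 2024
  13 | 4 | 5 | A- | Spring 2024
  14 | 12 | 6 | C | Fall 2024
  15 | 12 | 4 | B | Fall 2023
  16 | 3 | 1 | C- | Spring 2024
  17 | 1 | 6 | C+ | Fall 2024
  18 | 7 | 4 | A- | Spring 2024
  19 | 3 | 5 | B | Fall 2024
SELECT p.name, COUNT(DISTINCT c.student_id) AS distinct_student_count FROM enrollments c JOIN courses p ON c.course_id = p.id GROUP BY p.id, p.name

Execution result:
name | distinct_student_count
Biology 201 | 2
Math 101 | 2
Algorithms 201 | 3
Chemistry 101 | 4
Physics 201 | 3
CS 101 | 4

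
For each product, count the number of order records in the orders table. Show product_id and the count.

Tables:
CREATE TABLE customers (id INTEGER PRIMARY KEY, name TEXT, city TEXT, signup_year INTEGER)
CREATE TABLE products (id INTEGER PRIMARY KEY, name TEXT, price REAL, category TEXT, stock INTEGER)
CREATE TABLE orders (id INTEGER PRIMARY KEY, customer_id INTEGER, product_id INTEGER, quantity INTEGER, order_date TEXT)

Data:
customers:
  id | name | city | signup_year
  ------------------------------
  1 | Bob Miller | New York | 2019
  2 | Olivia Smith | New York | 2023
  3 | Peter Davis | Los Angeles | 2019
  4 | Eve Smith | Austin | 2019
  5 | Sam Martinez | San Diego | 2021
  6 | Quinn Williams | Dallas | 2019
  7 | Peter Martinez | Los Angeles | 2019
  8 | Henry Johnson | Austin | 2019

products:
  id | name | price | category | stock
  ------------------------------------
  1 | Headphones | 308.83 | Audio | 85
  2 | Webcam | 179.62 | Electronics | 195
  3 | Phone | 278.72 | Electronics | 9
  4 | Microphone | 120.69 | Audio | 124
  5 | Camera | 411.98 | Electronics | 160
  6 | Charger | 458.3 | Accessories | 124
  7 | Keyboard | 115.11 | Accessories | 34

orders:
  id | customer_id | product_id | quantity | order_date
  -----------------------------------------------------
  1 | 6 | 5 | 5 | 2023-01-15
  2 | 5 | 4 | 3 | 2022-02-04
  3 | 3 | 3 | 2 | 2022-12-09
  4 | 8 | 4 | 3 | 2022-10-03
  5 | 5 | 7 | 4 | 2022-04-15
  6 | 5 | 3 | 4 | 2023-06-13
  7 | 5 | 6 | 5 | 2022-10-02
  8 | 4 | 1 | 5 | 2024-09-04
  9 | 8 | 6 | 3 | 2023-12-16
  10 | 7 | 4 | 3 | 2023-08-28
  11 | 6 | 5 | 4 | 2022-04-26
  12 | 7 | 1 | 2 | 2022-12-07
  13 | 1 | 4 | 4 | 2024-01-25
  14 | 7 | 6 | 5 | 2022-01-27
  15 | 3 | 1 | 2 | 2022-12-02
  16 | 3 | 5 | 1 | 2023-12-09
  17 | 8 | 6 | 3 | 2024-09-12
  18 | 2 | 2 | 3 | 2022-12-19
SELECT product_id, COUNT(*) AS order_count FROM orders GROUP BY product_id

Execution result:
product_id | order_count
1 | 3
2 | 1
3 | 2
4 | 4
5 | 3
6 | 4
7 | 1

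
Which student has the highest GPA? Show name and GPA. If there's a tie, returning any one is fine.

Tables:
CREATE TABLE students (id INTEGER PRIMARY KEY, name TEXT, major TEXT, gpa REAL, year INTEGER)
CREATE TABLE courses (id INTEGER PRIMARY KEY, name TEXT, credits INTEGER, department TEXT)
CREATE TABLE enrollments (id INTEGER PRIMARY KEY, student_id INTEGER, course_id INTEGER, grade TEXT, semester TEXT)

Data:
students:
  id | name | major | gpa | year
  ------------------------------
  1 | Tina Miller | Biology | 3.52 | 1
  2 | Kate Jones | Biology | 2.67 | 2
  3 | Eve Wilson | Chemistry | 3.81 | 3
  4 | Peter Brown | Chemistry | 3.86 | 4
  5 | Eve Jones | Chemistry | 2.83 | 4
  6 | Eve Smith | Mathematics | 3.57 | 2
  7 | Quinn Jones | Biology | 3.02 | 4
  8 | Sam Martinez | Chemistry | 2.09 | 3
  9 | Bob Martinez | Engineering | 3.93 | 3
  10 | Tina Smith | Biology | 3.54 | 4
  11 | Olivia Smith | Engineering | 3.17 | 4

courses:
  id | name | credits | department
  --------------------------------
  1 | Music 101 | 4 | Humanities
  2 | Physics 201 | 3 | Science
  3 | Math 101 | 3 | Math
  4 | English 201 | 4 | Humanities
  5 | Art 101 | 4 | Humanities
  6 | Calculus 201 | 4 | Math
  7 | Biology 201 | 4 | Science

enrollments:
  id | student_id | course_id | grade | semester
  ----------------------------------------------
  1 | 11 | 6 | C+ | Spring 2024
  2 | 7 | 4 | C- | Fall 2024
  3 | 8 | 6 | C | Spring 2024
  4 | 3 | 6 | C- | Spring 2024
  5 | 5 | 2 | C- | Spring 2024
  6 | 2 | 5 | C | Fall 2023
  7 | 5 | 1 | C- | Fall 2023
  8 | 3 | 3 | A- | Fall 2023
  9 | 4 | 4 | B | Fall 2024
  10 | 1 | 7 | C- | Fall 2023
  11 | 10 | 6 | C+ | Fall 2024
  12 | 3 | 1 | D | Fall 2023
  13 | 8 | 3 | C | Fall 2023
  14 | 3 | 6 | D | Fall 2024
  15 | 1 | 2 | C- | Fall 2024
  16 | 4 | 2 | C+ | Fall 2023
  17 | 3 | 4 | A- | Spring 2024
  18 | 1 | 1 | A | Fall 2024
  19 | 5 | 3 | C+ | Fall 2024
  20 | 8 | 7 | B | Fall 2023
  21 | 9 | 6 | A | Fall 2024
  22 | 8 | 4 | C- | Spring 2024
SELECT name, gpa FROM students ORDER BY gpa DESC LIMIT 1

Execution result:
name | gpa
Bob Martinez | 3.93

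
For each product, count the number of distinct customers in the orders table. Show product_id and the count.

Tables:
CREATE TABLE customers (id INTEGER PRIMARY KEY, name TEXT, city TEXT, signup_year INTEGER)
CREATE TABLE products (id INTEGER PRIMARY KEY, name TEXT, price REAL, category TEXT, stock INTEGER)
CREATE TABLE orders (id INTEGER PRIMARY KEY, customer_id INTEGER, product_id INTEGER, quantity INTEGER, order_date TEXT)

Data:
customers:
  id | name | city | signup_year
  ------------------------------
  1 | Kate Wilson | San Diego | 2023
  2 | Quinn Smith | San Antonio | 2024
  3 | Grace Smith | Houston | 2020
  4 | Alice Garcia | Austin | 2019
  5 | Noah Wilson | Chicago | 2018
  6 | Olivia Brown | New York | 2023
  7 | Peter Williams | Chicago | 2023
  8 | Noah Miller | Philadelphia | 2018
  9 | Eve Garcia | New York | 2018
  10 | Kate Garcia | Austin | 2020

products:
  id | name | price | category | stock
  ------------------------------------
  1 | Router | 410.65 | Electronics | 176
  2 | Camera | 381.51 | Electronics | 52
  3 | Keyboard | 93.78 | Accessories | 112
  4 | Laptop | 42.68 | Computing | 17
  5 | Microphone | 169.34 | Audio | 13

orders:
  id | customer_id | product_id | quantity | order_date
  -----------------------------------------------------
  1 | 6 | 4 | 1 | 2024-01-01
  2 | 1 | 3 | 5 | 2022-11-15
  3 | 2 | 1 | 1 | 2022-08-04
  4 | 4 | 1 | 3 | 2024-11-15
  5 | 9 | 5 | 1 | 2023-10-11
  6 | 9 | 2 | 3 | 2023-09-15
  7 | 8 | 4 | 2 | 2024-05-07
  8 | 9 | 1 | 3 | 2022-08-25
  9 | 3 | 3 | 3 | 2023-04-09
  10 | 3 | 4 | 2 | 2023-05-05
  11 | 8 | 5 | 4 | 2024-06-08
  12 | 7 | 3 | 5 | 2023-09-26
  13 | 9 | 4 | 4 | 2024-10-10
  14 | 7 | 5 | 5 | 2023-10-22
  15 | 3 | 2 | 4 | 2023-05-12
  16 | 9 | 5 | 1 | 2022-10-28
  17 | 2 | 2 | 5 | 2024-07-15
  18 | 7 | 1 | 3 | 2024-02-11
SELECT product_id, COUNT(DISTINCT customer_id) AS distinct_customer_count FROM orders GROUP BY product_id

Execution result:
product_id | distinct_customer_count
1 | 4
2 | 3
3 | 3
4 | 4
5 | 3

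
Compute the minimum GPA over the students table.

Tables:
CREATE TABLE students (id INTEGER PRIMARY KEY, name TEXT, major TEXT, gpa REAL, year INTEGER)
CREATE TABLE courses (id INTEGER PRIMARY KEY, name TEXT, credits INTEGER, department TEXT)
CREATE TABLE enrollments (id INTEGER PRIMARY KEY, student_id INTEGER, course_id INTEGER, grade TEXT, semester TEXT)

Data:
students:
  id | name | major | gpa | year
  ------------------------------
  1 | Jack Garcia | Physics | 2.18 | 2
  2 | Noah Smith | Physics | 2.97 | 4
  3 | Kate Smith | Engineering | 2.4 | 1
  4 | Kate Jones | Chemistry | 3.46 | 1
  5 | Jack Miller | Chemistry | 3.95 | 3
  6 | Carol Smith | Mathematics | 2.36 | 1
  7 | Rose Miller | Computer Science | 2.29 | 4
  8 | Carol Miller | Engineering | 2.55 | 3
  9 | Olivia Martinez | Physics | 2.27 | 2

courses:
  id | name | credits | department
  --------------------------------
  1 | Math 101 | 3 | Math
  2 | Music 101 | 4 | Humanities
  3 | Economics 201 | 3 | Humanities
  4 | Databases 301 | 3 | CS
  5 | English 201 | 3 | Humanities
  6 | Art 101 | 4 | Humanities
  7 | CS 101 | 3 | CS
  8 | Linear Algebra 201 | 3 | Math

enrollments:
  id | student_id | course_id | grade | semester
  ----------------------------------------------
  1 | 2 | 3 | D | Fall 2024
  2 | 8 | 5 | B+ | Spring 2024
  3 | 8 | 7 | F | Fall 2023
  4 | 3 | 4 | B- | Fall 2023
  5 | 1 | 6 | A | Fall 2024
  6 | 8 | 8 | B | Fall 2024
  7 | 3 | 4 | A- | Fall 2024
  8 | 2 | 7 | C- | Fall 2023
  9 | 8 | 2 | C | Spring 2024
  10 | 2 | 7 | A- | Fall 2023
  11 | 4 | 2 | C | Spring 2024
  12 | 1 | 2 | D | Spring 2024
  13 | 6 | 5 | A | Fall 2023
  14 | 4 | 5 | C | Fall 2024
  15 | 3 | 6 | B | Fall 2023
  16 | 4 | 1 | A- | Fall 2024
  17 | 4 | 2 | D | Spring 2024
SELECT MIN(gpa) FROM students

Execution result:
2.18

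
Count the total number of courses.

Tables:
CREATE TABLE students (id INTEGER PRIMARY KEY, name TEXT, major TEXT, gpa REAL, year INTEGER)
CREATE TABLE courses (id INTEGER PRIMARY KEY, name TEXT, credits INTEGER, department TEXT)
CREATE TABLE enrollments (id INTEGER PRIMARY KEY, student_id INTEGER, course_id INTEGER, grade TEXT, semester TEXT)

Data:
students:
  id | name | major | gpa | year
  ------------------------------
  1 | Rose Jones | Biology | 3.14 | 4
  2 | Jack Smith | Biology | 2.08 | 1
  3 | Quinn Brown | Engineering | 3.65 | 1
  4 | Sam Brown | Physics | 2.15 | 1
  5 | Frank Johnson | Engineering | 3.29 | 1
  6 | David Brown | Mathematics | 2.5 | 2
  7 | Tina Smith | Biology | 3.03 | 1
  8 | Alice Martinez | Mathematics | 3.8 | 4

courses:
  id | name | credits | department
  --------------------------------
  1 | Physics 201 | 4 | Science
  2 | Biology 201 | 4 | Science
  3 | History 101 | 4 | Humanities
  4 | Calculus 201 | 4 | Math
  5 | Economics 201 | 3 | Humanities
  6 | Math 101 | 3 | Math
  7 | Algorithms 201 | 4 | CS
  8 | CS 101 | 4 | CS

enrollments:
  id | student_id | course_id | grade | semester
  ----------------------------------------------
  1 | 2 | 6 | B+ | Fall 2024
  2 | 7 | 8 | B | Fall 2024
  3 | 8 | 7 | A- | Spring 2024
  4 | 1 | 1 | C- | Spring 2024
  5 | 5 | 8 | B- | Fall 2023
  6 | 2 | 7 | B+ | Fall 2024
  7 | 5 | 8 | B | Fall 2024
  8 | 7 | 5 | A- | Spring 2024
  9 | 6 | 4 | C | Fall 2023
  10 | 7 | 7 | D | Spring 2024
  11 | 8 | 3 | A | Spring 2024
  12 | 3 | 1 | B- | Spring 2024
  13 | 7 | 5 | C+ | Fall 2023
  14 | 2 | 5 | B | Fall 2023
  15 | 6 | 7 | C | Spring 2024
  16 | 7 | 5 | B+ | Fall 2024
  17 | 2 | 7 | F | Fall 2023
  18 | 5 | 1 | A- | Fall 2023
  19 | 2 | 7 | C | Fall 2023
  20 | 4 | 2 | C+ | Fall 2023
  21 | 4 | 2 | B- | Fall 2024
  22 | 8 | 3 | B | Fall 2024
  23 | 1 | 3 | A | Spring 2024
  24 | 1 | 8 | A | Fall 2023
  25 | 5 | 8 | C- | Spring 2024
SELECT COUNT(*) FROM courses

Execution result:
8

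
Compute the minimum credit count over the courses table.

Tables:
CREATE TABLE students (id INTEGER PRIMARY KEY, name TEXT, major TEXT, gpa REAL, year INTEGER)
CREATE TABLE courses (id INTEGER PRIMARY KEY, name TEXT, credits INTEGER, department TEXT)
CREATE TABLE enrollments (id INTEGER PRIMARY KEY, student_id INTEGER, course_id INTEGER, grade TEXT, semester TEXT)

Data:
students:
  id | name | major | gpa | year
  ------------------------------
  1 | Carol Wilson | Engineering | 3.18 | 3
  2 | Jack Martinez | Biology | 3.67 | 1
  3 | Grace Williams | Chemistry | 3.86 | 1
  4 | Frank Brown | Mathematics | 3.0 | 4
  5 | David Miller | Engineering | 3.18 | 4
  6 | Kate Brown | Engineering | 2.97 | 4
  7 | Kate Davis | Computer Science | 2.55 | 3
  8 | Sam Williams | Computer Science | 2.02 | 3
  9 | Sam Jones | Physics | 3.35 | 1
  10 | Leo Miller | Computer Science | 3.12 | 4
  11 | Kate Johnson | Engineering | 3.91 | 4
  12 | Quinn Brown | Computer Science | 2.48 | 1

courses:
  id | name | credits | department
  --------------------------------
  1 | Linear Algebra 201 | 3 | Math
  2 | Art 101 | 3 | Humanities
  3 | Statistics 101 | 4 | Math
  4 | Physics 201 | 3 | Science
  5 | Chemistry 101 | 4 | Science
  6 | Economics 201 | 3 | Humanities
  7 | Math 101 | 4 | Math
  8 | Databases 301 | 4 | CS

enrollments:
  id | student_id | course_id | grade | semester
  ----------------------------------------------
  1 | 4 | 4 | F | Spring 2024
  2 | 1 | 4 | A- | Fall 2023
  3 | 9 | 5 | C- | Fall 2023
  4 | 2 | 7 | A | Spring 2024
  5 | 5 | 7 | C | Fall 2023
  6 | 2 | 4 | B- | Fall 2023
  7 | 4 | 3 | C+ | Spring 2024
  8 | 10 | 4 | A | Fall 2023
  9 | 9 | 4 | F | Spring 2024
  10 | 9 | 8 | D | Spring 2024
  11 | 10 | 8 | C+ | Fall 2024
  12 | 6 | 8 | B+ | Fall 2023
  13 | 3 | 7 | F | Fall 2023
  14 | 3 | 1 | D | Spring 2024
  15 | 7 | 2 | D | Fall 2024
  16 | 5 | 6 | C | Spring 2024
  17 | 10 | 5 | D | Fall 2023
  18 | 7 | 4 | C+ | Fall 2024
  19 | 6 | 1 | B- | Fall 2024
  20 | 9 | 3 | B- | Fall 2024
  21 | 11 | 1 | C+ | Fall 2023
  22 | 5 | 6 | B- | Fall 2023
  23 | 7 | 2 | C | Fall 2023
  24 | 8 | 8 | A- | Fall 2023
SELECT MIN(credits) FROM courses

Execution result:
3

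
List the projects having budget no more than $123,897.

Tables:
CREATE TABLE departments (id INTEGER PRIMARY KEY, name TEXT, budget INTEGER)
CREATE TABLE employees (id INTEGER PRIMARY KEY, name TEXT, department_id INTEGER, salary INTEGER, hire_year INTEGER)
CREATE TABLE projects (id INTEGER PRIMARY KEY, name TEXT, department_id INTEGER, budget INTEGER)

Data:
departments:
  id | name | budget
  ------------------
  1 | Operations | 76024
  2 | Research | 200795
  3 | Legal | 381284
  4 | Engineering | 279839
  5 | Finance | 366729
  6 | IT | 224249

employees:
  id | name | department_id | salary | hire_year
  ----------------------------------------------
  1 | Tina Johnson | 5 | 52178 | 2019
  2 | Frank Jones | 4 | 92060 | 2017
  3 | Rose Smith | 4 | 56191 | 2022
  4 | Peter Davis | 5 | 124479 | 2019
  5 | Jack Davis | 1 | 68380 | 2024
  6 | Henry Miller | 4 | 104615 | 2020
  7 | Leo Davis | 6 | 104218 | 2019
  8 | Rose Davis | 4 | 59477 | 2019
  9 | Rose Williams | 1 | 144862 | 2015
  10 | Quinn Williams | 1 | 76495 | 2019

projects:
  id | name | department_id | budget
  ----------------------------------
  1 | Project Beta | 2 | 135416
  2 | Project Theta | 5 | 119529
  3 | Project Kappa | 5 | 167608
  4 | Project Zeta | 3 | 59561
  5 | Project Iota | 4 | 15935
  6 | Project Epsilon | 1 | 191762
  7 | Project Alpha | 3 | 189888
SELECT name, budget FROM projects WHERE budget <= 123897

Execution result:
name | budget
Project Theta | 119529
Project Zeta | 59561
Project Iota | 15935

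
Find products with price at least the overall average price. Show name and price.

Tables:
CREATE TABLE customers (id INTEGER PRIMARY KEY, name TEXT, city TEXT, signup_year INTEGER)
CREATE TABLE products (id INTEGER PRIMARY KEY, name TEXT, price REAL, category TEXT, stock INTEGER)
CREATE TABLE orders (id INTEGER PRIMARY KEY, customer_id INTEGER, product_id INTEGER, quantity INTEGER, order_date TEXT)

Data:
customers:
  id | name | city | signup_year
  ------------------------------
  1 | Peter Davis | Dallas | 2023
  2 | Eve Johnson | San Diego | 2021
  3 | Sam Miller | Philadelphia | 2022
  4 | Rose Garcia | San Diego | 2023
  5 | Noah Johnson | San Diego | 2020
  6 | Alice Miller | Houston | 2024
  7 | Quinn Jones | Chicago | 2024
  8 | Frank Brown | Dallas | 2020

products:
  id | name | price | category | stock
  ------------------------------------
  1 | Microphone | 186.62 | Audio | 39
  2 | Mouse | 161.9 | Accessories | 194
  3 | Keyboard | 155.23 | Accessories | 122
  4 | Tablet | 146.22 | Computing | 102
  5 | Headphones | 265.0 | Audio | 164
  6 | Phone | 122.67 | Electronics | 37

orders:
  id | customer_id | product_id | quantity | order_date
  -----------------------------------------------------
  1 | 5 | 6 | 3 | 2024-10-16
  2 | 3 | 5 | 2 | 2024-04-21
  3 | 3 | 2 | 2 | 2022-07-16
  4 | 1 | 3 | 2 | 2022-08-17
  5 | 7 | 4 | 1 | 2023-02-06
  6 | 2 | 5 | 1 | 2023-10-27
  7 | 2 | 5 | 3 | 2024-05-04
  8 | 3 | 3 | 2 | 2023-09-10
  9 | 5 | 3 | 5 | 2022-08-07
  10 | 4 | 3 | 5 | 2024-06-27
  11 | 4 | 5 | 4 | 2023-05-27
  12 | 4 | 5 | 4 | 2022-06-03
SELECT name, price FROM products WHERE price >= (SELECT AVG(price) FROM products)

Execution result:
name | price
Microphone | 186.62
Headphones | 265.00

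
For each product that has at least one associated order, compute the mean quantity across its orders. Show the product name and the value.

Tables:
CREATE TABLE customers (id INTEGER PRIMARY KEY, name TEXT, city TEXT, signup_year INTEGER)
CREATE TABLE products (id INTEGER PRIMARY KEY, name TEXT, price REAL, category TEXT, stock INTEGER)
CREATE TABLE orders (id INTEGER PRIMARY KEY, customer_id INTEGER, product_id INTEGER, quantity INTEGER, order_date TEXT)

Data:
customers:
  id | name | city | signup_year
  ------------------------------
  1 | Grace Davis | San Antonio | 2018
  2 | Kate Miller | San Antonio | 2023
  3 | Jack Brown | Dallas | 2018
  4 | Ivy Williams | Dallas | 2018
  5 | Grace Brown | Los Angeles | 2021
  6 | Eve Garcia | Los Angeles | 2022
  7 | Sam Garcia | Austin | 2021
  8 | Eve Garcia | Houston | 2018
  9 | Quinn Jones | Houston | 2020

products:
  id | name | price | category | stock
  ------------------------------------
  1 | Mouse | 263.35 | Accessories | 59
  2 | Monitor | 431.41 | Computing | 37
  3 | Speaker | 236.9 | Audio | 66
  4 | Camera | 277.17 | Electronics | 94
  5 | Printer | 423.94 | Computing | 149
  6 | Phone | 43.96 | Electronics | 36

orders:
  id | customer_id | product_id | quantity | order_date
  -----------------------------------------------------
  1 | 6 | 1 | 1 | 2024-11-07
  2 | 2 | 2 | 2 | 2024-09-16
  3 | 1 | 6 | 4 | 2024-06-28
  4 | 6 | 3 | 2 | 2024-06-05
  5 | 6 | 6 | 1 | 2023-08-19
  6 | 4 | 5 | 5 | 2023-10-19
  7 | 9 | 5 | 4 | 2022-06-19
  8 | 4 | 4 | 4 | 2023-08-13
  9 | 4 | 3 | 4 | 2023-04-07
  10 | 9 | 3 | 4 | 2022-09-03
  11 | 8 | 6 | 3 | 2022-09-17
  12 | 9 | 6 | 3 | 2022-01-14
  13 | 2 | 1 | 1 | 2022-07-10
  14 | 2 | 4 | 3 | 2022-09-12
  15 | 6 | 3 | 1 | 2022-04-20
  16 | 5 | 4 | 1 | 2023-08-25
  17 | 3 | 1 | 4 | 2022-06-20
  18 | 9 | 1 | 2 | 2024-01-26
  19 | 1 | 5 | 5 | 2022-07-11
SELECT p.name, AVG(c.quantity) AS avg_quantity FROM orders c JOIN products p ON c.product_id = p.id GROUP BY p.id, p.name

Execution result:
name | avg_quantity
Mouse | 2.00
Monitor | 2.00
Speaker | 2.75
Camera | 2.67
Printer | 4.67
Phone | 2.75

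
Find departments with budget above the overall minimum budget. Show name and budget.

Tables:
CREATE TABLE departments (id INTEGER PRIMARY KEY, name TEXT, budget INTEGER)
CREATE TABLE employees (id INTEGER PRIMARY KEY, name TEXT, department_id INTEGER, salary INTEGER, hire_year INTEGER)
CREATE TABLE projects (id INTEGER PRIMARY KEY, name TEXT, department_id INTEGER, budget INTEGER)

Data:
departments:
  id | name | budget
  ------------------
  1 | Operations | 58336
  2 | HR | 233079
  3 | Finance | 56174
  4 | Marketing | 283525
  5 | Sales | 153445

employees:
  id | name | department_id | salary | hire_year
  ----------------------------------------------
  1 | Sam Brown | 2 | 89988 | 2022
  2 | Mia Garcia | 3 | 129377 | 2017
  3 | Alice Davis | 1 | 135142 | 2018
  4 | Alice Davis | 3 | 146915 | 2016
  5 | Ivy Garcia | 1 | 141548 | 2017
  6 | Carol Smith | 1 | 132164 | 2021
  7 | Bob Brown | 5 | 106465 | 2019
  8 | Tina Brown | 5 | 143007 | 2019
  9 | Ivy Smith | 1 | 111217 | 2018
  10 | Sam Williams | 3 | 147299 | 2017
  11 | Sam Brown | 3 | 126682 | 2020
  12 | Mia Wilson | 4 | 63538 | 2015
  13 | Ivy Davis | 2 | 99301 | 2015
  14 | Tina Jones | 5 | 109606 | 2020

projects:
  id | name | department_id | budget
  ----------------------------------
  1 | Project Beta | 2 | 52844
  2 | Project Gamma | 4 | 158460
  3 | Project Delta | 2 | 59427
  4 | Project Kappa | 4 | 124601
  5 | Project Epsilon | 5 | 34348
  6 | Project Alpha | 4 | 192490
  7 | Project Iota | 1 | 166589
SELECT name, budget FROM departments WHERE budget > (SELECT MIN(budget) FROM departments)

Execution result:
name | budget
Operations | 58336
HR | 233079
Marketing | 283525
Sales | 153445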